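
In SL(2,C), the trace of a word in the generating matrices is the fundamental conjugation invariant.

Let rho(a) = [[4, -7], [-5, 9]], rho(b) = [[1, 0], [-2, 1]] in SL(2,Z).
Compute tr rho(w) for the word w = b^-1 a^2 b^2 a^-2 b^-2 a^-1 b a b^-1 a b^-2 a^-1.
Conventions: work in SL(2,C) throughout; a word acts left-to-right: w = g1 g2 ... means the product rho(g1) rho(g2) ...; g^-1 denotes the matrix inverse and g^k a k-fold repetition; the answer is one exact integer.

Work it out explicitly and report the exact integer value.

rho(b^-1) = [[1, 0], [2, 1]]
... * rho(a) = [[4, -7], [-5, 9]]  ->  [[4, -7], [3, -5]]
... * rho(a) = [[4, -7], [-5, 9]]  ->  [[51, -91], [37, -66]]
... * rho(b) = [[1, 0], [-2, 1]]  ->  [[233, -91], [169, -66]]
... * rho(b) = [[1, 0], [-2, 1]]  ->  [[415, -91], [301, -66]]
... * rho(a^-1) = [[9, 7], [5, 4]]  ->  [[3280, 2541], [2379, 1843]]
... * rho(a^-1) = [[9, 7], [5, 4]]  ->  [[42225, 33124], [30626, 24025]]
... * rho(b^-1) = [[1, 0], [2, 1]]  ->  [[108473, 33124], [78676, 24025]]
... * rho(b^-1) = [[1, 0], [2, 1]]  ->  [[174721, 33124], [126726, 24025]]
... * rho(a^-1) = [[9, 7], [5, 4]]  ->  [[1738109, 1355543], [1260659, 983182]]
... * rho(b) = [[1, 0], [-2, 1]]  ->  [[-972977, 1355543], [-705705, 983182]]
... * rho(a) = [[4, -7], [-5, 9]]  ->  [[-10669623, 19010726], [-7738730, 13788573]]
... * rho(b^-1) = [[1, 0], [2, 1]]  ->  [[27351829, 19010726], [19838416, 13788573]]
... * rho(a) = [[4, -7], [-5, 9]]  ->  [[14353686, -20366269], [10410799, -14771755]]
... * rho(b^-1) = [[1, 0], [2, 1]]  ->  [[-26378852, -20366269], [-19132711, -14771755]]
... * rho(b^-1) = [[1, 0], [2, 1]]  ->  [[-67111390, -20366269], [-48676221, -14771755]]
... * rho(a^-1) = [[9, 7], [5, 4]]  ->  [[-705833855, -551244806], [-511944764, -399820567]]
tr = -705833855 + -399820567 = -1105654422

-1105654422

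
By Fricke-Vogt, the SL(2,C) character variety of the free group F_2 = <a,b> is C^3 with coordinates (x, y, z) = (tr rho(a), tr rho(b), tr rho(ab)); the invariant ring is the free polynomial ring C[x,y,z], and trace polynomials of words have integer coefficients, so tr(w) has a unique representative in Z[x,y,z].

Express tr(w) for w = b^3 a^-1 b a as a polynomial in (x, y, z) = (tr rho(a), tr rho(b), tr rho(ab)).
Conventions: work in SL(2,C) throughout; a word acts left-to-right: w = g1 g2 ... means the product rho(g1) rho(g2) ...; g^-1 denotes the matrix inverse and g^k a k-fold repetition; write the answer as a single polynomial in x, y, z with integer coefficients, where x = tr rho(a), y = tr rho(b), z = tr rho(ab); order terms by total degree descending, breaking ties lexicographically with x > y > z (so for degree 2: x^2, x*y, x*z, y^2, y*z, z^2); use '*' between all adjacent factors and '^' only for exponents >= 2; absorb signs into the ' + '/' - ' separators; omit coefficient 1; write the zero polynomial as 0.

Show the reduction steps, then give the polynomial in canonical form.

trace(a b^2) = trace(b) * trace(a b) - trace(a)  (reduce the b square) = y*z - x
trace(a b^3) = trace(b) * trace(a b^2) - trace(a b)  (reduce the b square) = y^2*z - x*y - z
trace(b a b^3) = trace(b) * trace(a b^3) - trace(a b^2)  (reduce the b square) = y^3*z - x*y^2 - 2*y*z + x
trace(a b a b) = trace(a b) * trace(a b) - trace(1)  (split on a) = z^2 - 2
and trace(a b a) = trace(a) * trace(b a) - trace(b)  (reduce the a square) = x*z - y
and trace(a b a b^2) = trace(b) * trace(a b a b) - trace(a b a)  (reduce the b square) = y*z^2 - x*z - y
and trace(b a b^3 a) = trace(b) * trace(a b a b^2) - trace(a b a b)  (reduce the b square) = y^2*z^2 - x*y*z - y^2 - z^2 + 2
next, trace(b^3 a^-1 b a) = trace(b a b^3) * trace(a) - trace(b a b^3 a)  (eliminate a^-1) = x*y^3*z - x^2*y^2 - y^2*z^2 - x*y*z + x^2 + y^2 + z^2 - 2

x*y^3*z - x^2*y^2 - y^2*z^2 - x*y*z + x^2 + y^2 + z^2 - 2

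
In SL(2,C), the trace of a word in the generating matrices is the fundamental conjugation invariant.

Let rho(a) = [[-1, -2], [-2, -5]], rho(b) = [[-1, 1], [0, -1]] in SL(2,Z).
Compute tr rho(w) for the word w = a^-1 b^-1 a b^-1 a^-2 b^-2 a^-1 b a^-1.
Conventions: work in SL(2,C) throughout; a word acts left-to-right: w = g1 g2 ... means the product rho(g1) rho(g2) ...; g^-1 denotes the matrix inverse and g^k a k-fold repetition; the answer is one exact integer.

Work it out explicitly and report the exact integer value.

1798

rho(a^-1) = [[-5, 2], [2, -1]]
... * rho(b^-1) = [[-1, -1], [0, -1]]  ->  [[5, 3], [-2, -1]]
... * rho(a) = [[-1, -2], [-2, -5]]  ->  [[-11, -25], [4, 9]]
... * rho(b^-1) = [[-1, -1], [0, -1]]  ->  [[11, 36], [-4, -13]]
... * rho(a^-1) = [[-5, 2], [2, -1]]  ->  [[17, -14], [-6, 5]]
... * rho(a^-1) = [[-5, 2], [2, -1]]  ->  [[-113, 48], [40, -17]]
... * rho(b^-1) = [[-1, -1], [0, -1]]  ->  [[113, 65], [-40, -23]]
... * rho(b^-1) = [[-1, -1], [0, -1]]  ->  [[-113, -178], [40, 63]]
... * rho(a^-1) = [[-5, 2], [2, -1]]  ->  [[209, -48], [-74, 17]]
... * rho(b) = [[-1, 1], [0, -1]]  ->  [[-209, 257], [74, -91]]
... * rho(a^-1) = [[-5, 2], [2, -1]]  ->  [[1559, -675], [-552, 239]]
tr = 1559 + 239 = 1798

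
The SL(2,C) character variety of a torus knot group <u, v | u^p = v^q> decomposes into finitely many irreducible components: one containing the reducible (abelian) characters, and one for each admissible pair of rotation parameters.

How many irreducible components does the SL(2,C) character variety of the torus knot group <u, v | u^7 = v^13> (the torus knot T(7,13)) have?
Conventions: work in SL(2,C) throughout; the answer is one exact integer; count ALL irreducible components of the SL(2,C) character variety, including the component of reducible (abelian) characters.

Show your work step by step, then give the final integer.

Gamma = < u, v | u^7 = v^13 > (torus knot T(7,13)); the central element u^7 = v^13 acts as +I or -I in any irreducible SL(2,C) representation.
This locks tr(u) to 2*cos(pi*alpha/7), alpha in 1..6, and tr(v) to 2*cos(pi*beta/13), beta in 1..12, on each component of irreducible characters.
Consistency of u^7 = (-1)^alpha I with v^13 = (-1)^beta I forces alpha = beta (mod 2).
count pairs: odd alpha (3 choices) x odd beta (6), plus even alpha (3) x even beta (6): 3*6 + 3*6 = 36.
That is 36 components of irreducible characters, and with the reducible (abelian) component the total is 37.

37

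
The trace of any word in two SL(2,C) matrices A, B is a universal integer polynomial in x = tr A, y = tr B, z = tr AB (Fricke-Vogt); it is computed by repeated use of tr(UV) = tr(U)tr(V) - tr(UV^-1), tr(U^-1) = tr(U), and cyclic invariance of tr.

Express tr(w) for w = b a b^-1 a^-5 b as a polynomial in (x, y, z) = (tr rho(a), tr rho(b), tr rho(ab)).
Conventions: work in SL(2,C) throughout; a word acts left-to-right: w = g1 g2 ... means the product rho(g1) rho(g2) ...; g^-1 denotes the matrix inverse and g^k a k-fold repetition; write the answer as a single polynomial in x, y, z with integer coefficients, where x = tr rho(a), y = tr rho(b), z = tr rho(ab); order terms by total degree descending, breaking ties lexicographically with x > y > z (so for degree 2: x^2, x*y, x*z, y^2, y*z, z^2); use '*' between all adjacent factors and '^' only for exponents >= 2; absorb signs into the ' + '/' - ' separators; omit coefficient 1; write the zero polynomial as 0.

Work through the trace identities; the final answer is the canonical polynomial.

-x^5*y^2*z + x^6*y + x^4*y^3 + x^4*y*z^2 + 3*x^3*y^2*z - 6*x^4*y - 3*x^2*y^3 - 3*x^2*y*z^2 - x^3*z - x*y^2*z + 10*x^2*y + y^3 + y*z^2 + 2*x*z - 3*y

trace(b^2 a) = trace(b)*trace(a b) - trace(a) = y*z - x
trace(b^2) = trace(b)*trace(b) - trace(1) = y^2 - 2
trace(a b^2 a) = trace(a)*trace(b^2 a) - trace(b^2) = x*y*z - x^2 - y^2 + 2
use: trace(a b a b) = trace(a b)*trace(a b) - trace(1) = z^2 - 2
use: trace(a b a) = trace(a)*trace(b a) - trace(b) = x*z - y
apply: trace(a b^2 a b) = trace(b)*trace(a b a b) - trace(a b a) = y*z^2 - x*z - y
trace(b^2 a b^-1 a) = trace(a b^2 a)*trace(b) - trace(a b^2 a b) = x*y^2*z - x^2*y - y^3 - y*z^2 + x*z + 3*y
apply: trace(b^2 a b^-1 a^-1) = trace(b^2 a b^-1)*trace(a) - trace(b^2 a b^-1 a) = -x*y^2*z + x^2*y + y^3 + y*z^2 - 3*y
apply: trace(b^2 a b^-1 a^-2) = trace(b^2 a b^-1 a^-1)*trace(a) - trace(b^2 a b^-1) = -x^2*y^2*z + x^3*y + x*y^3 + x*y*z^2 - 3*x*y - z
use: trace(a^-1 b^2 a b^-1 a^-2) = trace(b^2 a b^-1 a^-2)*trace(a) - trace(b^2 a b^-1 a^-1) = -x^3*y^2*z + x^4*y + x^2*y^3 + x^2*y*z^2 + x*y^2*z - 4*x^2*y - y^3 - y*z^2 - x*z + 3*y
trace(b^2 a b^-1 a^-4) = trace(a^-1 b^2 a b^-1 a^-2)*trace(a) - trace(a^-1 b^2 a b^-1 a^-1) = -x^4*y^2*z + x^5*y + x^3*y^3 + x^3*y*z^2 + 2*x^2*y^2*z - 5*x^3*y - 2*x*y^3 - 2*x*y*z^2 - x^2*z + 6*x*y + z
trace(b a b^-1 a^-5 b) = trace(b^2 a b^-1 a^-4)*trace(a) - trace(b^2 a b^-1 a^-3) = -x^5*y^2*z + x^6*y + x^4*y^3 + x^4*y*z^2 + 3*x^3*y^2*z - 6*x^4*y - 3*x^2*y^3 - 3*x^2*y*z^2 - x^3*z - x*y^2*z + 10*x^2*y + y^3 + y*z^2 + 2*x*z - 3*y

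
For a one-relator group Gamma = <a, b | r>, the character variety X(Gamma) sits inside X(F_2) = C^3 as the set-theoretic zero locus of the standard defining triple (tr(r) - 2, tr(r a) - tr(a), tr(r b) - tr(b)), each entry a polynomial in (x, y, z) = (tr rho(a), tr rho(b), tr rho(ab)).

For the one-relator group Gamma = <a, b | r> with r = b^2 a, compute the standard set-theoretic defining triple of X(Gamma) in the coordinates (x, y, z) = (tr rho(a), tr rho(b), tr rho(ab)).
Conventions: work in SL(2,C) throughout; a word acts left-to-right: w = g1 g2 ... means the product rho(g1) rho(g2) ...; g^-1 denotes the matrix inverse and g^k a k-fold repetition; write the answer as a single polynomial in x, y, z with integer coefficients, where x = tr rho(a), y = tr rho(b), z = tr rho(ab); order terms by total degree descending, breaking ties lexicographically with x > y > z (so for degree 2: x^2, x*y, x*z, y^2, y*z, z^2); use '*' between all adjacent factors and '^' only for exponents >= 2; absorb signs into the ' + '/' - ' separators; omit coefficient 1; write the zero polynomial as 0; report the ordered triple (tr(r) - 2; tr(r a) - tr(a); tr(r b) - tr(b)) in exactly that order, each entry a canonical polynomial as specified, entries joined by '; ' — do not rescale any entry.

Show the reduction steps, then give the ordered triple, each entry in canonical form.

reduce: tr(b^2 a) = tr(b)*tr(a b) - tr(a) = y*z - x
tr(a^2 b) = tr(a)*tr(b a) - tr(b) = x*z - y
so tr(a^2) = tr(a)*tr(a) - tr(1) = x^2 - 2
tr(b^2 a^2) = tr(b)*tr(a^2 b) - tr(a^2) = x*y*z - x^2 - y^2 + 2
reduce: tr(b^2 a b) = tr(b)*tr(b a b) - tr(b a) = y^2*z - x*y - z
assemble the triple (tr(r) - 2; tr(r a) - x; tr(r b) - y)

y*z - x - 2; x*y*z - x^2 - y^2 - x + 2; y^2*z - x*y - y - z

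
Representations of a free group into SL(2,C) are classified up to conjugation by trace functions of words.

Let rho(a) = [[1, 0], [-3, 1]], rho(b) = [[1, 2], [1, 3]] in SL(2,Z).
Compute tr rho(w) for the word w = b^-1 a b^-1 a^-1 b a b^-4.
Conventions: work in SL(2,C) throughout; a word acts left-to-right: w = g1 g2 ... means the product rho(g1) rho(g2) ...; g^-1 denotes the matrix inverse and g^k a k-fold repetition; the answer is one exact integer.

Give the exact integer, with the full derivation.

rho(b^-1) = [[3, -2], [-1, 1]]
... * rho(a) = [[1, 0], [-3, 1]]  ->  [[9, -2], [-4, 1]]
... * rho(b^-1) = [[3, -2], [-1, 1]]  ->  [[29, -20], [-13, 9]]
... * rho(a^-1) = [[1, 0], [3, 1]]  ->  [[-31, -20], [14, 9]]
... * rho(b) = [[1, 2], [1, 3]]  ->  [[-51, -122], [23, 55]]
... * rho(a) = [[1, 0], [-3, 1]]  ->  [[315, -122], [-142, 55]]
... * rho(b^-1) = [[3, -2], [-1, 1]]  ->  [[1067, -752], [-481, 339]]
... * rho(b^-1) = [[3, -2], [-1, 1]]  ->  [[3953, -2886], [-1782, 1301]]
... * rho(b^-1) = [[3, -2], [-1, 1]]  ->  [[14745, -10792], [-6647, 4865]]
... * rho(b^-1) = [[3, -2], [-1, 1]]  ->  [[55027, -40282], [-24806, 18159]]
tr = 55027 + 18159 = 73186

73186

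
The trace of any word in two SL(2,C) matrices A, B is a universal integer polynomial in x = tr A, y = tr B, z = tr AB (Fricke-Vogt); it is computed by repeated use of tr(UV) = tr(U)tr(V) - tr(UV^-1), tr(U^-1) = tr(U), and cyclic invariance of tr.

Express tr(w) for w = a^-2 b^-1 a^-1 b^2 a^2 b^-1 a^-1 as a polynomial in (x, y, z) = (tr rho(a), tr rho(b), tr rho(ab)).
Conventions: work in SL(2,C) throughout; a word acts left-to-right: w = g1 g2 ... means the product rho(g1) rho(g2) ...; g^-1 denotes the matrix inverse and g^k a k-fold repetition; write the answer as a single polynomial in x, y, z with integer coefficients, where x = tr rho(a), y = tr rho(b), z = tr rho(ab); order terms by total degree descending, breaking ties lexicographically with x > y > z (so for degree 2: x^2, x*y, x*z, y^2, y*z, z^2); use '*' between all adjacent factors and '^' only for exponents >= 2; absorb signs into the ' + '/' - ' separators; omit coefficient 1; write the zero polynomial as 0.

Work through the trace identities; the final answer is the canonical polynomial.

-x^4*y^2*z^2 + x^5*y*z + 2*x^3*y^3*z + x^3*y*z^3 - x^4*y^2 - x^2*y^4 - 6*x^3*y*z - x*y^3*z - x*y*z^3 + x^4 + 5*x^2*y^2 + x^2*z^2 + 5*x*y*z - 4*x^2 - y^2 - z^2 + 2

trace(b a^2) = trace(a)*trace(b a) - trace(b) = x*z - y
apply: trace(b^2 a) = trace(b)*trace(a b) - trace(a) = y*z - x
apply: trace(b^2) = trace(b)*trace(b) - trace(1) = y^2 - 2
trace(b^2 a^2) = trace(a)*trace(b^2 a) - trace(b^2) = x*y*z - x^2 - y^2 + 2
trace(a b^2 a^2) = trace(a)*trace(b^2 a^2) - trace(b^2 a) = x^2*y*z - x^3 - x*y^2 - y*z + 3*x
apply: trace(b a b a) = trace(a b)*trace(a b) - trace(1)   [split at repeated a] = z^2 - 2
trace(a^2 b a b) = trace(a)*trace(b a b a) - trace(b a b) = x*z^2 - y*z - x
apply: trace(a^2 b a) = trace(a)*trace(a b a) - trace(a b) = x^2*z - x*y - z
apply: trace(a b^2 a^2 b) = trace(b)*trace(a^2 b a b) - trace(a^2 b a) = x*y*z^2 - x^2*z - y^2*z + z
trace(b^2 a^2 b^-1 a) = trace(a b^2 a^2)*trace(b) - trace(a b^2 a^2 b) = x^2*y^2*z - x^3*y - x*y^3 - x*y*z^2 + x^2*z + 3*x*y - z
use: trace(b^2 a^2 b^-1 a^-1) = trace(b^2 a^2 b^-1)*trace(a) - trace(b^2 a^2 b^-1 a) = -x^2*y^2*z + x^3*y + x*y^3 + x*y*z^2 - 4*x*y + z
trace(b^2 a^2 b^-1 a^-2) = trace(b^2 a^2 b^-1 a^-1)*trace(a) - trace(b^2 a^2 b^-1) = -x^3*y^2*z + x^4*y + x^2*y^3 + x^2*y*z^2 - 4*x^2*y + y
apply: trace(a^-3 b^2 a^2 b^-1) = trace(b^2 a^2 b^-1 a^-2)*trace(a) - trace(b^2 a^2 b^-1 a^-1) = -x^4*y^2*z + x^5*y + x^3*y^3 + x^3*y*z^2 + x^2*y^2*z - 5*x^3*y - x*y^3 - x*y*z^2 + 5*x*y - z
trace(a^-1 b^2 a^2 b^-1 a^-3) = trace(a^-3 b^2 a^2 b^-1)*trace(a) - trace(a^-3 b^2 a^2 b^-1 a) = -x^5*y^2*z + x^6*y + x^4*y^3 + x^4*y*z^2 + 2*x^3*y^2*z - 6*x^4*y - 2*x^2*y^3 - 2*x^2*y*z^2 + 9*x^2*y - x*z - y
trace(b^2 a b) = trace(b)*trace(b a b) - trace(b a) = y^2*z - x*y - z
apply: trace(b^2 a b a) = trace(b)*trace(a b a b) - trace(a b a) = y*z^2 - x*z - y
apply: trace(b a^-1 b^2 a) = trace(b^2 a b)*trace(a) - trace(b^2 a b a) = x*y^2*z - x^2*y - y*z^2 + y
use: trace(b a^2 b^2) = trace(b)*trace(a^2 b^2) - trace(a^2 b) = x*y^2*z - x^2*y - y^3 - x*z + 3*y
trace(b^2 a^2 b^2) = trace(b)*trace(b a^2 b^2) - trace(b a^2 b) = x*y^3*z - x^2*y^2 - y^4 - 2*x*y*z + x^2 + 4*y^2 - 2
apply: trace(a^2 b^2 a b) = trace(a)*trace(b^2 a b a) - trace(b^2 a b) = x*y*z^2 - x^2*z - y^2*z + z
use: trace(b^2 a^2 b^2 a) = trace(b)*trace(a^2 b^2 a b) - trace(a^2 b^2 a) = x*y^2*z^2 - 2*x^2*y*z - y^3*z + x^3 + x*y^2 + 2*y*z - 3*x
use: trace(b a^-1 b^2 a^2 b) = trace(b^2 a^2 b^2)*trace(a) - trace(b^2 a^2 b^2 a) = x^2*y^3*z - x^3*y^2 - x*y^4 - x*y^2*z^2 + y^3*z + 3*x*y^2 - 2*y*z + x
use: trace(b a b^3 a) = trace(b)*trace(a b a b^2) - trace(a b a b) = y^2*z^2 - x*y*z - y^2 - z^2 + 2
apply: trace(b a b^3) = trace(b)*trace(b^2 a b) - trace(b^2 a) = y^3*z - x*y^2 - 2*y*z + x
trace(b^2 a^2 b a b) = trace(a)*trace(b a b^3 a) - trace(b a b^3) = x*y^2*z^2 - x^2*y*z - y^3*z - x*z^2 + 2*y*z + x
use: trace(b a b a b a) = trace(b a)*trace(b a b a) - trace(b^-1 a^-1)   [split at repeated b] = z^3 - 3*z
apply: trace(a^2 b a b a b) = trace(a)*trace(b a b a b a) - trace(b a b a b) = x*z^3 - y*z^2 - 2*x*z + y
trace(a^2 b a b a) = trace(a)*trace(b a b a^2) - trace(b a b a) = x^2*z^2 - x*y*z - x^2 - z^2 + 2
trace(b^2 a^2 b a b a) = trace(b)*trace(a^2 b a b a b) - trace(a^2 b a b a) = x*y*z^3 - x^2*z^2 - y^2*z^2 - x*y*z + x^2 + y^2 + z^2 - 2
trace(b a^-1 b^2 a^2 b a) = trace(b^2 a^2 b a b)*trace(a) - trace(b^2 a^2 b a b a) = x^2*y^2*z^2 - x^3*y*z - x*y^3*z - x*y*z^3 + y^2*z^2 + 3*x*y*z - y^2 - z^2 + 2
use: trace(a^-1 b a^-1 b^2 a^2 b) = trace(b a^-1 b^2 a^2 b)*trace(a) - trace(b a^-1 b^2 a^2 b a) = x^3*y^3*z - x^4*y^2 - x^2*y^4 - 2*x^2*y^2*z^2 + x^3*y*z + 2*x*y^3*z + x*y*z^3 + 3*x^2*y^2 - y^2*z^2 - 5*x*y*z + x^2 + y^2 + z^2 - 2
trace(b a^-1 b^2 a^2 b^-1 a^-1) = trace(a^-1 b a^-1 b^2 a^2)*trace(b) - trace(a^-1 b a^-1 b^2 a^2 b) = -x^3*y^3*z + x^4*y^2 + x^2*y^4 + 2*x^2*y^2*z^2 - x^3*y*z - x*y^3*z - x*y*z^3 - 4*x^2*y^2 + 5*x*y*z - x^2 - z^2 + 2
trace(b a^-1 b^2 a^2 b^-1 a^-2) = trace(b a^-1 b^2 a^2 b^-1 a^-1)*trace(a) - trace(b a^-1 b^2 a^2 b^-1) = -x^4*y^3*z + x^5*y^2 + x^3*y^4 + 2*x^3*y^2*z^2 - x^4*y*z - x^2*y^3*z - x^2*y*z^3 - 4*x^3*y^2 + 5*x^2*y*z - x^3 - x*z^2 - y*z + 3*x
use: trace(a^-1 b^2 a^2 b^-1 a^-3 b) = trace(b a^-1 b^2 a^2 b^-1 a^-2)*trace(a) - trace(b a^-1 b^2 a^2 b^-1 a^-1) = -x^5*y^3*z + x^6*y^2 + x^4*y^4 + 2*x^4*y^2*z^2 - x^5*y*z - x^3*y*z^3 - 5*x^4*y^2 - x^2*y^4 - 2*x^2*y^2*z^2 + 6*x^3*y*z + x*y^3*z + x*y*z^3 - x^4 + 4*x^2*y^2 - x^2*z^2 - 6*x*y*z + 4*x^2 + z^2 - 2
use: trace(a^-2 b^-1 a^-1 b^2 a^2 b^-1 a^-1) = trace(a^-1 b^2 a^2 b^-1 a^-3)*trace(b) - trace(a^-1 b^2 a^2 b^-1 a^-3 b) = -x^4*y^2*z^2 + x^5*y*z + 2*x^3*y^3*z + x^3*y*z^3 - x^4*y^2 - x^2*y^4 - 6*x^3*y*z - x*y^3*z - x*y*z^3 + x^4 + 5*x^2*y^2 + x^2*z^2 + 5*x*y*z - 4*x^2 - y^2 - z^2 + 2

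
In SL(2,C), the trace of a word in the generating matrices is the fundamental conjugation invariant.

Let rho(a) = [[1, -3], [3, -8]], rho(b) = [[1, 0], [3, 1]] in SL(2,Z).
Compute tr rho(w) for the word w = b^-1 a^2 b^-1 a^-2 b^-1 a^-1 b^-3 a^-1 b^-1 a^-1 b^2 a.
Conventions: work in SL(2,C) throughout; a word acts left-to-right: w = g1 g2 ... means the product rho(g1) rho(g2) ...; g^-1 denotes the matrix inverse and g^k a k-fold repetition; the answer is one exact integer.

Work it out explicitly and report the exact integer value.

rho(b^-1) = [[1, 0], [-3, 1]]
... * rho(a) = [[1, -3], [3, -8]]  ->  [[1, -3], [0, 1]]
... * rho(a) = [[1, -3], [3, -8]]  ->  [[-8, 21], [3, -8]]
... * rho(b^-1) = [[1, 0], [-3, 1]]  ->  [[-71, 21], [27, -8]]
... * rho(a^-1) = [[-8, 3], [-3, 1]]  ->  [[505, -192], [-192, 73]]
... * rho(a^-1) = [[-8, 3], [-3, 1]]  ->  [[-3464, 1323], [1317, -503]]
... * rho(b^-1) = [[1, 0], [-3, 1]]  ->  [[-7433, 1323], [2826, -503]]
... * rho(a^-1) = [[-8, 3], [-3, 1]]  ->  [[55495, -20976], [-21099, 7975]]
... * rho(b^-1) = [[1, 0], [-3, 1]]  ->  [[118423, -20976], [-45024, 7975]]
... * rho(b^-1) = [[1, 0], [-3, 1]]  ->  [[181351, -20976], [-68949, 7975]]
... * rho(b^-1) = [[1, 0], [-3, 1]]  ->  [[244279, -20976], [-92874, 7975]]
... * rho(a^-1) = [[-8, 3], [-3, 1]]  ->  [[-1891304, 711861], [719067, -270647]]
... * rho(b^-1) = [[1, 0], [-3, 1]]  ->  [[-4026887, 711861], [1531008, -270647]]
... * rho(a^-1) = [[-8, 3], [-3, 1]]  ->  [[30079513, -11368800], [-11436123, 4322377]]
... * rho(b) = [[1, 0], [3, 1]]  ->  [[-4026887, -11368800], [1531008, 4322377]]
... * rho(b) = [[1, 0], [3, 1]]  ->  [[-38133287, -11368800], [14498139, 4322377]]
... * rho(a) = [[1, -3], [3, -8]]  ->  [[-72239687, 205350261], [27465270, -78073433]]
tr = -72239687 + -78073433 = -150313120

-150313120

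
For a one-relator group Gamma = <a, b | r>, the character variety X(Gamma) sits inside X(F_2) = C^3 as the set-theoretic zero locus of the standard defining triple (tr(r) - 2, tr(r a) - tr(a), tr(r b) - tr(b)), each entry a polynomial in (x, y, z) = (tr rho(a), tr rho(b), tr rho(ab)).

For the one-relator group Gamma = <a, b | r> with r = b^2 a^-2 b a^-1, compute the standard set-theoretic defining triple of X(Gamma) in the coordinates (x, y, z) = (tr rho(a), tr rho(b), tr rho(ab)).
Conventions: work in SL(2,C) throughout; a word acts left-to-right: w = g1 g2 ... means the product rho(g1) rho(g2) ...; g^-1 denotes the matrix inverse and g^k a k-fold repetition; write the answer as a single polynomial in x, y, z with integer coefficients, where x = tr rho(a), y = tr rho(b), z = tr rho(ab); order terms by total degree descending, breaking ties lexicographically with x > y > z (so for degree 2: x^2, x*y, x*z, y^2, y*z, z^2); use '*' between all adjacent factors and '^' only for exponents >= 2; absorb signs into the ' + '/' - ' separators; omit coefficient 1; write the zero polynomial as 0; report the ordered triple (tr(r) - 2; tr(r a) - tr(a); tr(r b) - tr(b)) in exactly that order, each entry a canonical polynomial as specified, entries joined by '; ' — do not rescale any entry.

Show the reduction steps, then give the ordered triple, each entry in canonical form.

tr(b^2) = tr(b) tr(b) - tr(1)   [square of b] = y^2 - 2
tr(b^3) = tr(b) tr(b^2) - tr(b)   [square of b] = y^3 - 3*y
tr(a b^2) = tr(b) tr(a b) - tr(a)   [square of b] = y*z - x
tr(b^3 a) = tr(b) tr(a b^2) - tr(a b)   [square of b] = y^2*z - x*y - z
tr(b^2 a^-1 b) = tr(b^3) tr(a) - tr(b^3 a)   [inverse elimination on a] = x*y^3 - y^2*z - 2*x*y + z
tr(a b a b) = tr(b a) tr(b a) - tr(1)   [split at a repeated b] = z^2 - 2
tr(a b a) = tr(a) tr(b a) - tr(b)   [square of a] = x*z - y
tr(b a b^2 a) = tr(b) tr(a b a b) - tr(a b a)   [square of b] = y*z^2 - x*z - y
tr(b^2 a^-1 b a) = tr(b a b^2) tr(a) - tr(b a b^2 a)   [inverse elimination on a] = x*y^2*z - x^2*y - y*z^2 + y
tr(b a^-1 b^2 a^-1) = tr(b^2 a^-1 b) tr(a) - tr(b^2 a^-1 b a)   [inverse elimination on a] = x^2*y^3 - 2*x*y^2*z - x^2*y + y*z^2 + x*z - y
tr(b^2 a^-2 b a^-1) = tr(b a^-1 b^2 a^-1) tr(a) - tr(b a^-1 b^2)   [inverse elimination on a] = x^3*y^3 - 2*x^2*y^2*z - x^3*y - x*y^3 + x*y*z^2 + x^2*z + y^2*z + x*y - z
tr(b^2 a^-2 b) = tr(b^3 a^-1) tr(a) - tr(b^3) = x^2*y^3 - x*y^2*z - 2*x^2*y - y^3 + x*z + 3*y
tr(b^4) = tr(b) tr(b^3) - tr(b^2)  (reduce the b square) = y^4 - 4*y^2 + 2
tr(b^4 a) = tr(b) tr(b a b^2) - tr(b a b)  (reduce the b square) = y^3*z - x*y^2 - 2*y*z + x
tr(b^3 a^-1 b) = tr(b^4) tr(a) - tr(b^4 a)  (eliminate a^-1) = x*y^4 - y^3*z - 3*x*y^2 + 2*y*z + x
tr(b a b^3 a) = tr(b) tr(b a b a b) - tr(b a b a)  (reduce the b square) = y^2*z^2 - x*y*z - y^2 - z^2 + 2
tr(b^3 a^-1 b a) = tr(b a b^3) tr(a) - tr(b a b^3 a)  (eliminate a^-1) = x*y^3*z - x^2*y^2 - y^2*z^2 - x*y*z + x^2 + y^2 + z^2 - 2
tr(a^-1 b a^-1 b^3) = tr(b^3 a^-1 b) tr(a) - tr(b^3 a^-1 b a)  (eliminate a^-1) = x^2*y^4 - 2*x*y^3*z - 2*x^2*y^2 + y^2*z^2 + 3*x*y*z - y^2 - z^2 + 2
tr(b^2 a^-2 b a^-1 b) = tr(a^-1 b a^-1 b^3) tr(a) - tr(a^-1 b a^-1 b^3 a)  (eliminate a^-1) = x^3*y^4 - 2*x^2*y^3*z - 2*x^3*y^2 - x*y^4 + x*y^2*z^2 + 3*x^2*y*z + y^3*z + 2*x*y^2 - x*z^2 - 2*y*z + x
assemble the triple (tr(r) - 2; tr(r a) - x; tr(r b) - y)

x^3*y^3 - 2*x^2*y^2*z - x^3*y - x*y^3 + x*y*z^2 + x^2*z + y^2*z + x*y - z - 2; x^2*y^3 - x*y^2*z - 2*x^2*y - y^3 + x*z - x + 3*y; x^3*y^4 - 2*x^2*y^3*z - 2*x^3*y^2 - x*y^4 + x*y^2*z^2 + 3*x^2*y*z + y^3*z + 2*x*y^2 - x*z^2 - 2*y*z + x - y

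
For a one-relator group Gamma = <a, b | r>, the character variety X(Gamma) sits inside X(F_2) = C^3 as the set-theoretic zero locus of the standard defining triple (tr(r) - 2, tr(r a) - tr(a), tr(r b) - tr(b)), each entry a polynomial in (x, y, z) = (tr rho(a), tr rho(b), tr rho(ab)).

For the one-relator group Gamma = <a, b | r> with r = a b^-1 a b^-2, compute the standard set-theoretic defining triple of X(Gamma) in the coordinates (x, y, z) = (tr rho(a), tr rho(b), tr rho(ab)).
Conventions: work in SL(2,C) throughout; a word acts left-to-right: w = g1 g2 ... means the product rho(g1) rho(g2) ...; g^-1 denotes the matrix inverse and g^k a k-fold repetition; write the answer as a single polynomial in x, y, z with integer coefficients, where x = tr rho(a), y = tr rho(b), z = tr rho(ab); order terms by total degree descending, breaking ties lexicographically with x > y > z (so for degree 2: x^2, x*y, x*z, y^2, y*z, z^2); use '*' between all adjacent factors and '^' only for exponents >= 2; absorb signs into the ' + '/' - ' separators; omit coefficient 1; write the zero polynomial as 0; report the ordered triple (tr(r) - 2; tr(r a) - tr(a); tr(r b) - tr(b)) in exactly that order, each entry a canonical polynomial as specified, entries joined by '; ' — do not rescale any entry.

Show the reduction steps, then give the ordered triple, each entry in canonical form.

x^2*y^3 - 2*x*y^2*z - x^2*y + y*z^2 + x*z - y - 2; x^3*y^3 - 2*x^2*y^2*z - x^3*y - x*y^3 + x*y*z^2 + x^2*z + y^2*z + x*y - x - z; x^2*y^2 - 2*x*y*z + z^2 - y - 2

reduce: trace(a^2) = trace(a)*trace(a) - trace(1) = x^2 - 2
so trace(a^2 b) = trace(a)*trace(b a) - trace(b) = x*z - y
so trace(a b^-1 a) = trace(a^2)*trace(b) - trace(a^2 b) = x^2*y - x*z - y
trace(a b a b) = trace(a b)*trace(a b) - trace(1) = z^2 - 2
so trace(a b^-1 a b) = trace(a b a)*trace(b) - trace(a b a b) = x*y*z - y^2 - z^2 + 2
trace(b^-1 a b^-1 a) = trace(a b^-1 a)*trace(b) - trace(a b^-1 a b) = x^2*y^2 - 2*x*y*z + z^2 - 2
trace(a b^-1 a b^-2) = trace(b^-1 a b^-1 a)*trace(b) - trace(b^-1 a b^-1 a b) = x^2*y^3 - 2*x*y^2*z - x^2*y + y*z^2 + x*z - y
so trace(a^3) = trace(a)*trace(a^2) - trace(a) = x^3 - 3*x
trace(a^3 b) = trace(a)*trace(b a^2) - trace(b a) = x^2*z - x*y - z
trace(a^3 b^-1) = trace(a^3)*trace(b) - trace(a^3 b) = x^3*y - x^2*z - 2*x*y + z
trace(a b^-2 a^2) = trace(a^3 b^-1)*trace(b) - trace(a^3) = x^3*y^2 - x^2*y*z - x^3 - 2*x*y^2 + y*z + 3*x
so trace(b a b) = trace(b)*trace(a b) - trace(a) = y*z - x
so trace(a^2 b a b) = trace(a)*trace(b a b a) - trace(b a b) = x*z^2 - y*z - x
so trace(a^2 b a b^-1) = trace(a^2 b a)*trace(b) - trace(a^2 b a b) = x^2*y*z - x*y^2 - x*z^2 + x
so trace(a b^-2 a^2 b) = trace(a^2 b a b^-1)*trace(b) - trace(a^2 b a) = x^2*y^2*z - x*y^3 - x*y*z^2 - x^2*z + 2*x*y + z
trace(a b^-1 a b^-2 a) = trace(a b^-2 a^2)*trace(b) - trace(a b^-2 a^2 b) = x^3*y^3 - 2*x^2*y^2*z - x^3*y - x*y^3 + x*y*z^2 + x^2*z + y^2*z + x*y - z
assemble the triple (trace(r) - 2; trace(r a) - x; trace(r b) - y)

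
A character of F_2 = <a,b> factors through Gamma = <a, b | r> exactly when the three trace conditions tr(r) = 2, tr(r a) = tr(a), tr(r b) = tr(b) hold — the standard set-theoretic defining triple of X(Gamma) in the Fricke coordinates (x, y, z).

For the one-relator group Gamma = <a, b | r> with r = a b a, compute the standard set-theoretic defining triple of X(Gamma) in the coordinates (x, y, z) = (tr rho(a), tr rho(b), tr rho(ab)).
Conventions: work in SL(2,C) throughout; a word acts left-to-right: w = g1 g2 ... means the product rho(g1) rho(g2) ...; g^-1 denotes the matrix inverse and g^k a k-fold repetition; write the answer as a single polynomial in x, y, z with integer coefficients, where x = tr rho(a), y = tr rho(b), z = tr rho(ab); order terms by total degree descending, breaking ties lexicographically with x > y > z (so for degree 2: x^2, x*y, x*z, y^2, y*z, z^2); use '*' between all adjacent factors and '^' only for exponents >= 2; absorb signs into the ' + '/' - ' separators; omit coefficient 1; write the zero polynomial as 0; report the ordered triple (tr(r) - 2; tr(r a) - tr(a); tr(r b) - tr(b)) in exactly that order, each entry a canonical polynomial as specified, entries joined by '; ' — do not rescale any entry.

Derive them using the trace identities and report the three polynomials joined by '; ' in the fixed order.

apply: trace(a b a) = trace(a) trace(b a) - trace(b)  (reduce the a square) = x*z - y
trace(a b a^2) = trace(a) trace(a b a) - trace(a b)  (reduce the a square) = x^2*z - x*y - z
apply: trace(a b a b) = trace(b a) trace(b a) - trace(1)   [split at repeated b] = z^2 - 2
assemble the triple (trace(r) - 2; trace(r a) - x; trace(r b) - y)

x*z - y - 2; x^2*z - x*y - x - z; z^2 - y - 2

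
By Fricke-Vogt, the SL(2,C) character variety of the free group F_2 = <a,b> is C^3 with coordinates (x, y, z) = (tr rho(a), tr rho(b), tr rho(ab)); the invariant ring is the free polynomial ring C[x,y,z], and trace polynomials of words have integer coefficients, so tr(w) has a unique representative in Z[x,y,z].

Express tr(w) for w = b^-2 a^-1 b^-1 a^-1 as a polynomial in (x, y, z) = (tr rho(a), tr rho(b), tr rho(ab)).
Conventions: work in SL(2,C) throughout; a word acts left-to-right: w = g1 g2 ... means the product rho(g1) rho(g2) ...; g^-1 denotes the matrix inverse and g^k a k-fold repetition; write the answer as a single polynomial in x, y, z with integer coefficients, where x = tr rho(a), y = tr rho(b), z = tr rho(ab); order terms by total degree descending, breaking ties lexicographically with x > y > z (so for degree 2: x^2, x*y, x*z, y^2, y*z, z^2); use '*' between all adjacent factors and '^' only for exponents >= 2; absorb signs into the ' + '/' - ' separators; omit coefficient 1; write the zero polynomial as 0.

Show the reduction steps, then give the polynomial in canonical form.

reduce: trace(b^-1) = trace(b) = y
trace(b^-2) = trace(b^-1)*trace(b) - trace(1) = y^2 - 2
trace(b^-3) = trace(b^-2)*trace(b) - trace(b^-1) = y^3 - 3*y
reduce: trace(b^-1 a) = trace(a)*trace(b) - trace(a b) = x*y - z
so trace(a b^-2) = trace(b^-1 a)*trace(b) - trace(b^-1 a b) = x*y^2 - y*z - x
trace(b^-3 a) = trace(a b^-2)*trace(b) - trace(a b^-1) = x*y^3 - y^2*z - 2*x*y + z
reduce: trace(b^-2 a^-1 b^-1) = trace(b^-3)*trace(a) - trace(b^-3 a) = y^2*z - x*y - z
trace(a^2) = trace(a)*trace(a) - trace(1) = x^2 - 2
so trace(a^2 b) = trace(a)*trace(b a) - trace(b) = x*z - y
reduce: trace(b^-1 a^2) = trace(a^2)*trace(b) - trace(a^2 b) = x^2*y - x*z - y
trace(a b^-2 a) = trace(b^-1 a^2)*trace(b) - trace(b^-1 a^2 b) = x^2*y^2 - x*y*z - x^2 - y^2 + 2
reduce: trace(a b a b) = trace(b a)*trace(b a) - trace(1) = z^2 - 2
trace(a b a b^-1) = trace(a b a)*trace(b) - trace(a b a b) = x*y*z - y^2 - z^2 + 2
trace(a b^-2 a b) = trace(a b a b^-1)*trace(b) - trace(a b a) = x*y^2*z - y^3 - y*z^2 - x*z + 3*y
so trace(b^-1 a b^-2 a) = trace(a b^-2 a)*trace(b) - trace(a b^-2 a b) = x^2*y^3 - 2*x*y^2*z - x^2*y + y*z^2 + x*z - y
trace(b^-2 a^-1 b^-1 a) = trace(b^-1 a b^-2)*trace(a) - trace(b^-1 a b^-2 a) = x*y^2*z - x^2*y - y*z^2 + y
trace(b^-2 a^-1 b^-1 a^-1) = trace(b^-2 a^-1 b^-1)*trace(a) - trace(b^-2 a^-1 b^-1 a) = y*z^2 - x*z - y

y*z^2 - x*z - y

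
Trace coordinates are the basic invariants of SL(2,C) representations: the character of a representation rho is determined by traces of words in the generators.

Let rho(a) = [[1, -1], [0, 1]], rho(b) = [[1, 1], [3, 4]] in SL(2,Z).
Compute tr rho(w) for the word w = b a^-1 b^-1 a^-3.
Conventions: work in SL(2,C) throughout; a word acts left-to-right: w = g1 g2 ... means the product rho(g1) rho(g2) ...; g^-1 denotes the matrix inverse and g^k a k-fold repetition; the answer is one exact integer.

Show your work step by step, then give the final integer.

rho(b) = [[1, 1], [3, 4]]
... * rho(a^-1) = [[1, 1], [0, 1]]  ->  [[1, 2], [3, 7]]
... * rho(b^-1) = [[4, -1], [-3, 1]]  ->  [[-2, 1], [-9, 4]]
... * rho(a^-1) = [[1, 1], [0, 1]]  ->  [[-2, -1], [-9, -5]]
... * rho(a^-1) = [[1, 1], [0, 1]]  ->  [[-2, -3], [-9, -14]]
... * rho(a^-1) = [[1, 1], [0, 1]]  ->  [[-2, -5], [-9, -23]]
tr = -2 + -23 = -25

-25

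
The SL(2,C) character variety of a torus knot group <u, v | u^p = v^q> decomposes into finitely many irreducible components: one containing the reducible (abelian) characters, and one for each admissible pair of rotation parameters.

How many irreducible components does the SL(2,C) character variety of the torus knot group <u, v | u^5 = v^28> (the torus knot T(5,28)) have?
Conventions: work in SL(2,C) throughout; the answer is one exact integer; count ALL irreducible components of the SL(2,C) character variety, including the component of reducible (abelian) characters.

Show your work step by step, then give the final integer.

For T(5,28): irreducibility forces the central element u^5 = v^28 to one of +I, -I.
So on each irreducible component the traces are pinned: tr(u) = 2*cos(pi*alpha/5) with 1 <= alpha <= 4, tr(v) = 2*cos(pi*beta/28) with 1 <= beta <= 27.
The two central values (-1)^alpha I and (-1)^beta I must be the same matrix, so alpha and beta share a parity.
Counting: 2 odd alphas x 14 odd betas + 2 even alphas x 13 even betas = 28 + 26 = 54.
components with irreducible characters: 54; plus the single component of reducible (abelian) characters: total 55.

55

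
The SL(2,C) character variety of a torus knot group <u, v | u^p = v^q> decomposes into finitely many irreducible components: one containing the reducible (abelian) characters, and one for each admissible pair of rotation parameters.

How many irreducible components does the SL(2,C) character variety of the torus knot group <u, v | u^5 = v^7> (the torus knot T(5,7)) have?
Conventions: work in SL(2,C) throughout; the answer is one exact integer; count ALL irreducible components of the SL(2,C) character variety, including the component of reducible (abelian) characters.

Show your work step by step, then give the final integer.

Gamma = < u, v | u^5 = v^7 > (torus knot T(5,7)); the central element u^5 = v^7 acts as +I or -I in any irreducible SL(2,C) representation.
This locks tr(u) to 2*cos(pi*alpha/5), alpha in 1..4, and tr(v) to 2*cos(pi*beta/7), beta in 1..6, on each component of irreducible characters.
Consistency of u^5 = (-1)^alpha I with v^7 = (-1)^beta I forces alpha = beta (mod 2).
Enumerate parity-matched pairs: 2*3 odd-odd plus 2*3 even-even gives 12.
That is 12 components of irreducible characters, and with the reducible (abelian) component the total is 13.

13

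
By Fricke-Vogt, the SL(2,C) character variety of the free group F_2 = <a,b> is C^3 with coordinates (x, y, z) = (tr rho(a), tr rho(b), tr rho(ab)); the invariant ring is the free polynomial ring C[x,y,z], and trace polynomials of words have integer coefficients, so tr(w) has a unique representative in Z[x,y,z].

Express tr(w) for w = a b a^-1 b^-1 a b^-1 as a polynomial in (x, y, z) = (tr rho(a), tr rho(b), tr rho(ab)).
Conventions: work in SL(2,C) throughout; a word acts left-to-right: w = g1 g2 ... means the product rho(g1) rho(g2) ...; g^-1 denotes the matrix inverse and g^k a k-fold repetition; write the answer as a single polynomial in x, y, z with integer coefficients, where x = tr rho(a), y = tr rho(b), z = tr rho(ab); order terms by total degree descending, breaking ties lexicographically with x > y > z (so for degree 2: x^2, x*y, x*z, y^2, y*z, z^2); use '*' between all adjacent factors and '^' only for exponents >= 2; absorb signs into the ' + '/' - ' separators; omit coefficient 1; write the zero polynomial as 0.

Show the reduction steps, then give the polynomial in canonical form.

reduce: tr(b^2 a) = tr(b) tr(a b) - tr(a)  (reduce the b square) = y*z - x
so tr(b^2) = tr(b) tr(b) - tr(1)  (reduce the b square) = y^2 - 2
tr(b a^2 b) = tr(a) tr(b^2 a) - tr(b^2)  (reduce the a square) = x*y*z - x^2 - y^2 + 2
so tr(b a b a) = tr(b a) tr(b a) - tr(1)  (split on b) = z^2 - 2
so tr(b a^2 b a) = tr(a) tr(b a b a) - tr(b a b)  (reduce the a square) = x*z^2 - y*z - x
reduce: tr(a^2 b a^-1 b) = tr(b a^2 b) tr(a) - tr(b a^2 b a)  (eliminate a^-1) = x^2*y*z - x^3 - x*y^2 - x*z^2 + y*z + 3*x
tr(a b a^-1 b^-1 a) = tr(a^2 b a^-1) tr(b) - tr(a^2 b a^-1 b)  (eliminate b^-1) = -x^2*y*z + x^3 + x*y^2 + x*z^2 - 3*x
tr(a b a) = tr(a) tr(b a) - tr(b)  (reduce the a square) = x*z - y
tr(b a b a b) = tr(b) tr(a b a b) - tr(a b a)  (reduce the b square) = y*z^2 - x*z - y
reduce: tr(b a b a b a) = tr(a b a b) tr(a b) - tr(b a)  (split on a) = z^3 - 3*z
tr(a b a b a^-1 b) = tr(b a b a b) tr(a) - tr(b a b a b a)  (eliminate a^-1) = x*y*z^2 - x^2*z - z^3 - x*y + 3*z
so tr(a b a^-1 b^-1 a b) = tr(a b a b a^-1) tr(b) - tr(a b a b a^-1 b)  (eliminate b^-1) = -x*y*z^2 + x^2*z + y^2*z + z^3 - 3*z
tr(a b a^-1 b^-1 a b^-1) = tr(a b a^-1 b^-1 a) tr(b) - tr(a b a^-1 b^-1 a b)  (eliminate b^-1) = -x^2*y^2*z + x^3*y + x*y^3 + 2*x*y*z^2 - x^2*z - y^2*z - z^3 - 3*x*y + 3*z

-x^2*y^2*z + x^3*y + x*y^3 + 2*x*y*z^2 - x^2*z - y^2*z - z^3 - 3*x*y + 3*z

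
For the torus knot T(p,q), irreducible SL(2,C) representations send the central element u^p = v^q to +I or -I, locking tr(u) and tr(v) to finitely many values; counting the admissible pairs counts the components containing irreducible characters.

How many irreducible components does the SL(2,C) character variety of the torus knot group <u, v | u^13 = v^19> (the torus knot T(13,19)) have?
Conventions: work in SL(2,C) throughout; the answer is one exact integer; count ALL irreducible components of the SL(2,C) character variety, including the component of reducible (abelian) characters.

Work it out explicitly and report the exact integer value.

109

In the torus knot group T(13,19), u^13 = v^19 is central, so an irreducible representation sends it to +I or -I (Schur).
On an irreducible component, tr(u) is locked at 2*cos(pi*alpha/13) for some alpha in 1..12, and tr(v) at 2*cos(pi*beta/19) for some beta in 1..18.
The two central values (-1)^alpha I and (-1)^beta I must be the same matrix, so alpha and beta share a parity.
count pairs: odd alpha (6 choices) x odd beta (9), plus even alpha (6) x even beta (9): 6*9 + 6*9 = 108.
Total: 108 irreducible-character components + 1 reducible (abelian) component = 109.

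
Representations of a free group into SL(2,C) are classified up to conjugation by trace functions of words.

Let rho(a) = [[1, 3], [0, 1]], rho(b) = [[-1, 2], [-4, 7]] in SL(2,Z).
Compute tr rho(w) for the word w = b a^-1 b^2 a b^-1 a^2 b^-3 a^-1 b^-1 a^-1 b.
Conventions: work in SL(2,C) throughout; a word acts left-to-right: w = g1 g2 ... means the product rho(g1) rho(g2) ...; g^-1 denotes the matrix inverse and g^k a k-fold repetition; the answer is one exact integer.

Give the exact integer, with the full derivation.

-580277082

rho(b) = [[-1, 2], [-4, 7]]
... * rho(a^-1) = [[1, -3], [0, 1]]  ->  [[-1, 5], [-4, 19]]
... * rho(b) = [[-1, 2], [-4, 7]]  ->  [[-19, 33], [-72, 125]]
... * rho(b) = [[-1, 2], [-4, 7]]  ->  [[-113, 193], [-428, 731]]
... * rho(a) = [[1, 3], [0, 1]]  ->  [[-113, -146], [-428, -553]]
... * rho(b^-1) = [[7, -2], [4, -1]]  ->  [[-1375, 372], [-5208, 1409]]
... * rho(a) = [[1, 3], [0, 1]]  ->  [[-1375, -3753], [-5208, -14215]]
... * rho(a) = [[1, 3], [0, 1]]  ->  [[-1375, -7878], [-5208, -29839]]
... * rho(b^-1) = [[7, -2], [4, -1]]  ->  [[-41137, 10628], [-155812, 40255]]
... * rho(b^-1) = [[7, -2], [4, -1]]  ->  [[-245447, 71646], [-929664, 271369]]
... * rho(b^-1) = [[7, -2], [4, -1]]  ->  [[-1431545, 419248], [-5422172, 1587959]]
... * rho(a^-1) = [[1, -3], [0, 1]]  ->  [[-1431545, 4713883], [-5422172, 17854475]]
... * rho(b^-1) = [[7, -2], [4, -1]]  ->  [[8834717, -1850793], [33462696, -7010131]]
... * rho(a^-1) = [[1, -3], [0, 1]]  ->  [[8834717, -28354944], [33462696, -107398219]]
... * rho(b) = [[-1, 2], [-4, 7]]  ->  [[104585059, -180815174], [396130180, -684862141]]
tr = 104585059 + -684862141 = -580277082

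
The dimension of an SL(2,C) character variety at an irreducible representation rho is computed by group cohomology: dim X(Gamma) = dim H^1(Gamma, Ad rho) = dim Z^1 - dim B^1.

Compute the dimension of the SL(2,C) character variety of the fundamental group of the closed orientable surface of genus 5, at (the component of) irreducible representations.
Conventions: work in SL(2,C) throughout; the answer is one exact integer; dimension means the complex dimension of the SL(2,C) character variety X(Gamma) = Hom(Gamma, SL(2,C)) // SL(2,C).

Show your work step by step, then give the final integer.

Gamma = pi_1(Sigma_5) = < a_1, b_1, ..., a_5, b_5 | prod [a_i, b_i] > has 2g = 10 generators and 1 relator.
Unconstrained cocycle data is one sl_2 vector per generator (30 dimensions), cut by the relator condition d_2(z) = 0.
H^2 = coker(d_2) is dual to H^0 = 0 at irreducible rho (Poincare duality), so d_2 is onto: dim Z^1 = 27.
dim B^1 = 3 (coboundaries, injective at irreducible rho).
Hence dim X = 27 - 3 = 24.

24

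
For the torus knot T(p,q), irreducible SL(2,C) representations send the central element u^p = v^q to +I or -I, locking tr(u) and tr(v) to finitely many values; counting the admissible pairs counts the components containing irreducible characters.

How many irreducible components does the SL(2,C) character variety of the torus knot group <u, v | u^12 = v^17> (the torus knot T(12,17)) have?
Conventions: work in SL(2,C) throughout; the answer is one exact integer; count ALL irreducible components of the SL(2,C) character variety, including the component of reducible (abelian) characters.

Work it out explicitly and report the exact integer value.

89

For T(12,17): irreducibility forces the central element u^12 = v^17 to one of +I, -I.
On an irreducible component, tr(u) is locked at 2*cos(pi*alpha/12) for some alpha in 1..11, and tr(v) at 2*cos(pi*beta/17) for some beta in 1..16.
The two central values (-1)^alpha I and (-1)^beta I must be the same matrix, so alpha and beta share a parity.
count pairs: odd alpha (6 choices) x odd beta (8), plus even alpha (5) x even beta (8): 6*8 + 5*8 = 88.
That is 88 components of irreducible characters, and with the reducible (abelian) component the total is 89.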